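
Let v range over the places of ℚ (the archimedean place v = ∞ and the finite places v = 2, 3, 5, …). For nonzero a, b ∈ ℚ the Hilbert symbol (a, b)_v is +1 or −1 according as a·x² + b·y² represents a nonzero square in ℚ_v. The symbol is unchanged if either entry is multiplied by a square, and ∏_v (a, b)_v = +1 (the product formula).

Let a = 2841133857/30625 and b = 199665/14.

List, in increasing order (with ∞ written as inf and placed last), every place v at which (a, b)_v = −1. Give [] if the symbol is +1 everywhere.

(a, b) ≡ (34017, 34510) mod (ℚ^×)²; places V = {2, 3, 5, 7, 17, 23, 29, ∞}.
(a,b)_3: α=1, u≡2; β=4, v≡1 (mod 3); (2|3)=-1, (1|3)=+1; sign (−1)^0·-1^4·+1^1 = +1.
(a,b)_29: α=1, u≡13; β=1, v≡5 (mod 29); (13|29)=+1, (5|29)=+1; sign (−1)^0·+1^1·+1^1 = +1.
(a,b)_∞: sgn(34017)=+, sgn(34510)=+, so +1.
(a,b)_2: α=0, β=-1; u≡1, v≡7 (mod 8); ε(u)ε(v)=0·1, αω(v)=0·0, βω(u)=-1·0; sum ≡ 0  ⇒  +1.
(a,b)_23: α=1, u≡20; β=0, v≡10 (mod 23); (20|23)=-1, (10|23)=-1; sign (−1)^0·-1^0·-1^1 = -1.
(a,b)_7: α=-2, u≡1; β=-1, v≡2 (mod 7); (1|7)=+1, (2|7)=+1; sign (−1)^0·+1^-1·+1^-2 = +1.
(a,b)_17: α=5, u≡10; β=1, v≡12 (mod 17); (10|17)=-1, (12|17)=-1; sign (−1)^0·-1^1·-1^5 = +1.
(a,b)_5: α=-4, u≡3; β=1, v≡2 (mod 5); (3|5)=-1, (2|5)=-1; sign (−1)^0·-1^1·-1^-4 = -1.
(34017, 34510 / ℚ) ramifies at {5, 23}: a division algebra.

[5, 23]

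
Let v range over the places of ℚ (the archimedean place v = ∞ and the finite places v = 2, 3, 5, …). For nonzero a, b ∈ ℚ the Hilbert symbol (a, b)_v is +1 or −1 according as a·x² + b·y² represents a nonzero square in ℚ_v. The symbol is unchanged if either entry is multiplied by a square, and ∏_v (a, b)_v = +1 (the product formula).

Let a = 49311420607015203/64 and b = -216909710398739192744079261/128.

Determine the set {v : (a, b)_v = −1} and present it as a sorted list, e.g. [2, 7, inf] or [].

(a, b) ≡ (19227, -9338) mod (ℚ^×)²; places V = {2, 3, 7, 13, 17, 23, 29, ∞}.
(a,b)_2: α=-6, β=-7; u≡3, v≡3 (mod 8); ε(u)ε(v)=1·1, αω(v)=-6·1, βω(u)=-7·1; sum ≡ 0  ⇒  +1.
(a,b)_23: α=2, u≡22; β=3, v≡6 (mod 23); (22|23)=-1, (6|23)=+1; sign (−1)^0·-1^3·+1^2 = -1.
(a,b)_29: α=3, u≡6; β=5, v≡12 (mod 29); (6|29)=+1, (12|29)=-1; sign (−1)^0·+1^5·-1^3 = -1.
(a,b)_13: α=1, u≡1; β=2, v≡4 (mod 13); (1|13)=+1, (4|13)=+1; sign (−1)^0·+1^2·+1^1 = +1.
(a,b)_7: α=8, u≡6; β=11, v≡5 (mod 7); (6|7)=-1, (5|7)=-1; sign (−1)^0·-1^11·-1^8 = -1.
(a,b)_3: α=1, u≡1; β=2, v≡1 (mod 3); (1|3)=+1, (1|3)=+1; sign (−1)^0·+1^2·+1^1 = +1.
(a,b)_17: α=1, u≡2; β=2, v≡11 (mod 17); (2|17)=+1, (11|17)=-1; sign (−1)^0·+1^2·-1^1 = -1.
(a,b)_∞: sgn(19227)=+, sgn(-9338)=−, so +1.
Ram(19227, -9338) = {7, 17, 23, 29}; no ℚ_7-point on the conic.

[7, 17, 23, 29]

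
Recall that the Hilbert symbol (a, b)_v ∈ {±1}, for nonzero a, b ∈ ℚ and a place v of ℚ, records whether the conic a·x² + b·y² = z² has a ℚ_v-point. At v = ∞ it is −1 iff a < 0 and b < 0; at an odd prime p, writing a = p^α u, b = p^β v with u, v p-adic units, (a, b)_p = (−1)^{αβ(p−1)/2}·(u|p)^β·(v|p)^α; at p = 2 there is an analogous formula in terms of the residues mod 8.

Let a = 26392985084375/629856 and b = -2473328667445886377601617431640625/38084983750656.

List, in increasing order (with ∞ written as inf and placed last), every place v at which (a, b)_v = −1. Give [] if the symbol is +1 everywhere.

(a, b) ≡ (1560090, -34086) mod (ℚ^×)²; places V = {2, 3, 5, 7, 13, 17, 19, 23, 31, ∞}.
(a,b)_7: α=1, u≡4; β=2, v≡1 (mod 7); (4|7)=+1, (1|7)=+1; sign (−1)^0·+1^2·+1^1 = +1.
(a,b)_2: α=-5, β=-15; u≡5, v≡5 (mod 8); ε(u)ε(v)=0·0, αω(v)=-5·1, βω(u)=-15·1; sum ≡ 0  ⇒  +1.
(a,b)_13: α=2, u≡4; β=5, v≡3 (mod 13); (4|13)=+1, (3|13)=+1; sign (−1)^0·+1^5·+1^2 = +1.
(a,b)_19: α=1, u≡5; β=3, v≡16 (mod 19); (5|19)=+1, (16|19)=+1; sign (−1)^1·+1^3·+1^1 = -1.
(a,b)_31: α=2, u≡21; β=4, v≡10 (mod 31); (21|31)=-1, (10|31)=+1; sign (−1)^0·-1^4·+1^2 = +1.
(a,b)_∞: sgn(1560090)=+, sgn(-34086)=−, so +1.
(a,b)_23: α=1, u≡12; β=3, v≡13 (mod 23); (12|23)=+1, (13|23)=+1; sign (−1)^1·+1^3·+1^1 = -1.
(a,b)_5: α=5, u≡2; β=14, v≡1 (mod 5); (2|5)=-1, (1|5)=+1; sign (−1)^0·-1^14·+1^5 = +1.
(a,b)_17: α=1, u≡4; β=2, v≡2 (mod 17); (4|17)=+1, (2|17)=+1; sign (−1)^0·+1^2·+1^1 = +1.
(a,b)_3: α=-9, u≡1; β=-19, v≡2 (mod 3); (1|3)=+1, (2|3)=-1; sign (−1)^1·+1^-19·-1^-9 = +1.
|Ram(1560090, -34086)| = 2, even; anisotropic at {19, 23}.

[19, 23]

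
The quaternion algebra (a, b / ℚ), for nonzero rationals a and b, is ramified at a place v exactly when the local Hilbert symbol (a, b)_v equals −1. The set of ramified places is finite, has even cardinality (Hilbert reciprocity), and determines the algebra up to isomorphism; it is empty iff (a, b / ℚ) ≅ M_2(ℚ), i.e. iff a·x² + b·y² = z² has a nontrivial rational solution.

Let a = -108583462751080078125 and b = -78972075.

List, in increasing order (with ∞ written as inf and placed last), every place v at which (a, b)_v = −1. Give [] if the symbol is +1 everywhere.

[5, 7, 13, 19, 29, inf]

Mod squares: a ≡ -1365, b ≡ -7163. Check v ∈ {∞, 2, 3, 5, 7, 13, 19, 29}.
v=∞: -1365 < 0 and -7163 < 0  ⇒  (a,b)_∞ = -1.
v=3: a=3^5·(≡1), b=3^2·(≡1) mod 3; (1|3)=+1, (1|3)=+1; (−1)^{5·2·1}·(+1)^2·(+1)^5 = +1.
v=7: a=7^3·(≡1), b=7^2·(≡5) mod 7; (1|7)=+1, (5|7)=-1; (−1)^{3·2·3}·(+1)^2·(-1)^3 = -1.
v=5: a=5^9·(≡2), b=5^2·(≡2) mod 5; (2|5)=-1, (2|5)=-1; (−1)^{9·2·2}·(-1)^2·(-1)^9 = -1.
v=13: a=13^3·(≡4), b=13^1·(≡8) mod 13; (4|13)=+1, (8|13)=-1; (−1)^{3·1·6}·(+1)^1·(-1)^3 = -1.
v=29: a=29^2·(≡19), b=29^1·(≡12) mod 29; (19|29)=-1, (12|29)=-1; (−1)^{2·1·14}·(-1)^1·(-1)^2 = -1.
v=19: a=19^2·(≡12), b=19^1·(≡15) mod 19; (12|19)=-1, (15|19)=-1; (−1)^{2·1·9}·(-1)^1·(-1)^2 = -1.
v=2: v_2(a)=0, v_2(b)=0; units ≡ 3, 5 (mod 8); ε·ε+αω+βω = 1·0+0·1+0·1 ≡ 0  ⇒  (a,b)_2 = +1.
|Ram(-1365, -7163)| = 6, even; anisotropic at {5, 7, 13, 19, 29, ∞}.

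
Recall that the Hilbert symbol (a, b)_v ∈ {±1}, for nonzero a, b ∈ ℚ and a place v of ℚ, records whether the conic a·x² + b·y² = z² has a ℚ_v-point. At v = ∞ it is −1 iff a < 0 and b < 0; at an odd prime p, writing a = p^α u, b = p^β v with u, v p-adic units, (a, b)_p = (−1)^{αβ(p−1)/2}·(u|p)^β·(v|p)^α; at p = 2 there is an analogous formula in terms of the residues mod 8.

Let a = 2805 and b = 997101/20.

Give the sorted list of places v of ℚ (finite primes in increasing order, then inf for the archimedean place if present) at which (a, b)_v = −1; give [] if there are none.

(a, b) ≡ (2805, 11305) mod (ℚ^×)²; places V = {2, 3, 5, 7, 11, 17, 19, ∞}.
(a,b)_7: α=0, u≡5; β=3, v≡5 (mod 7); (5|7)=-1, (5|7)=-1; sign (−1)^0·-1^3·-1^0 = -1.
(a,b)_3: α=1, u≡2; β=2, v≡1 (mod 3); (2|3)=-1, (1|3)=+1; sign (−1)^0·-1^2·+1^1 = +1.
(a,b)_∞: sgn(2805)=+, sgn(11305)=+, so +1.
(a,b)_19: α=0, u≡12; β=1, v≡1 (mod 19); (12|19)=-1, (1|19)=+1; sign (−1)^0·-1^1·+1^0 = -1.
(a,b)_2: α=0, β=-2; u≡5, v≡1 (mod 8); ε(u)ε(v)=0·0, αω(v)=0·0, βω(u)=-2·1; sum ≡ 0  ⇒  +1.
(a,b)_5: α=1, u≡1; β=-1, v≡4 (mod 5); (1|5)=+1, (4|5)=+1; sign (−1)^0·+1^-1·+1^1 = +1.
(a,b)_17: α=1, u≡12; β=1, v≡1 (mod 17); (12|17)=-1, (1|17)=+1; sign (−1)^0·-1^1·+1^1 = -1.
(a,b)_11: α=1, u≡2; β=0, v≡8 (mod 11); (2|11)=-1, (8|11)=-1; sign (−1)^0·-1^0·-1^1 = -1.
|Ram(2805, 11305)| = 4, even; anisotropic at {7, 11, 17, 19}.

[7, 11, 17, 19]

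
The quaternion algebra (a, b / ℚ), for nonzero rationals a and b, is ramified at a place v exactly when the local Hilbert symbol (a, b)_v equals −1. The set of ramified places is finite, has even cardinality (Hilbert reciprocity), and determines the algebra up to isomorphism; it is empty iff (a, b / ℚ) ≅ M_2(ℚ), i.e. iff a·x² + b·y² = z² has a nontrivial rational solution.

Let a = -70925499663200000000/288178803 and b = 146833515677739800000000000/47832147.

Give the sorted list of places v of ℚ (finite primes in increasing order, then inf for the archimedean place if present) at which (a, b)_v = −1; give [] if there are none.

Mod squares: a ≡ -546, b ≡ 1365. Check v ∈ {∞, 2, 3, 5, 7, 11, 13}.
v=5: a=5^8·(≡1), b=5^11·(≡2) mod 5; (1|5)=+1, (2|5)=-1; (−1)^{8·11·2}·(+1)^11·(-1)^8 = +1.
v=11: a=11^-4·(≡4), b=11^-6·(≡5) mod 11; (4|11)=+1, (5|11)=+1; (−1)^{-4·-6·5}·(+1)^-6·(+1)^-4 = +1.
v=2: v_2(a)=11, v_2(b)=12; units ≡ 7, 5 (mod 8); ε·ε+αω+βω = 1·0+11·1+12·0 ≡ 1  ⇒  (a,b)_2 = -1.
v=∞: -546 < 0 and 1365 > 0  ⇒  (a,b)_∞ = +1.
v=7: a=7^9·(≡3), b=7^11·(≡3) mod 7; (3|7)=-1, (3|7)=-1; (−1)^{9·11·3}·(-1)^11·(-1)^9 = -1.
v=13: a=13^3·(≡3), b=13^5·(≡10) mod 13; (3|13)=+1, (10|13)=+1; (−1)^{3·5·6}·(+1)^5·(+1)^3 = +1.
v=3: a=3^-9·(≡1), b=3^-3·(≡2) mod 3; (1|3)=+1, (2|3)=-1; (−1)^{-9·-3·1}·(+1)^-3·(-1)^-9 = +1.
|Ram(-546, 1365)| = 2, even; anisotropic at {2, 7}.

[2, 7]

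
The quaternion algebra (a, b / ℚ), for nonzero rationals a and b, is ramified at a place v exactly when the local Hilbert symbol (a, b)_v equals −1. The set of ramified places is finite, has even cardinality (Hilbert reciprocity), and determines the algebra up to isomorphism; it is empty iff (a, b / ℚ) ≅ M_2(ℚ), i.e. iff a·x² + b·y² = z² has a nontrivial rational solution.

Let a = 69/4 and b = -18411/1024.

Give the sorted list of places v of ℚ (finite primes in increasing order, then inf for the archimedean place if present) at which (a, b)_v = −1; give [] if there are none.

[]

Mod squares: a ≡ 69, b ≡ -51. Check v ∈ {∞, 2, 3, 17, 19, 23}.
v=3: a=3^1·(≡2), b=3^1·(≡1) mod 3; (2|3)=-1, (1|3)=+1; (−1)^{1·1·1}·(-1)^1·(+1)^1 = +1.
v=19: a=19^0·(≡3), b=19^2·(≡16) mod 19; (3|19)=-1, (16|19)=+1; (−1)^{0·2·9}·(-1)^2·(+1)^0 = +1.
v=17: a=17^0·(≡13), b=17^1·(≡14) mod 17; (13|17)=+1, (14|17)=-1; (−1)^{0·1·8}·(+1)^1·(-1)^0 = +1.
v=∞: 69 > 0 and -51 < 0  ⇒  (a,b)_∞ = +1.
v=23: a=23^1·(≡18), b=23^0·(≡1) mod 23; (18|23)=+1, (1|23)=+1; (−1)^{1·0·11}·(+1)^0·(+1)^1 = +1.
v=2: v_2(a)=-2, v_2(b)=-10; units ≡ 5, 5 (mod 8); ε·ε+αω+βω = 0·0+-2·1+-10·1 ≡ 0  ⇒  (a,b)_2 = +1.
Every local symbol is +1, so the conic 69·x² + -51·y² = z² has ℚ_v-points for all v and hence a ℚ-point; (a, b / ℚ) ≅ M_2(ℚ).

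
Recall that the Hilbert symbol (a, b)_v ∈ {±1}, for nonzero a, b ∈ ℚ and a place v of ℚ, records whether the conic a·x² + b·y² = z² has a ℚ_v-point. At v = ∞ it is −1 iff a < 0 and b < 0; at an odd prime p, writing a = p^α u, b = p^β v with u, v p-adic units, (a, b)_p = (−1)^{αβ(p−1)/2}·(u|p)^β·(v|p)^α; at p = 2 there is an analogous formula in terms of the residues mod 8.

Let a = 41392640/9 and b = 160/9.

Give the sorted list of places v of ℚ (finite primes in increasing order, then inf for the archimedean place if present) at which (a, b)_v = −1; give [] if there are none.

[19, 23]

(a, b) ≡ (161690, 10) mod (ℚ^×)²; places V = {2, 3, 5, 19, 23, 37, ∞}.
(a,b)_19: α=1, u≡17; β=0, v≡3 (mod 19); (17|19)=+1, (3|19)=-1; sign (−1)^0·+1^0·-1^1 = -1.
(a,b)_3: α=-2, u≡2; β=-2, v≡1 (mod 3); (2|3)=-1, (1|3)=+1; sign (−1)^0·-1^-2·+1^-2 = +1.
(a,b)_23: α=1, u≡5; β=0, v≡5 (mod 23); (5|23)=-1, (5|23)=-1; sign (−1)^0·-1^0·-1^1 = -1.
(a,b)_2: α=9, β=5; u≡5, v≡5 (mod 8); ε(u)ε(v)=0·0, αω(v)=9·1, βω(u)=5·1; sum ≡ 0  ⇒  +1.
(a,b)_37: α=1, u≡11; β=0, v≡26 (mod 37); (11|37)=+1, (26|37)=+1; sign (−1)^0·+1^0·+1^1 = +1.
(a,b)_∞: sgn(161690)=+, sgn(10)=+, so +1.
(a,b)_5: α=1, u≡2; β=1, v≡3 (mod 5); (2|5)=-1, (3|5)=-1; sign (−1)^0·-1^1·-1^1 = +1.
Ram(161690, 10) = {19, 23}; no ℚ_19-point on the conic.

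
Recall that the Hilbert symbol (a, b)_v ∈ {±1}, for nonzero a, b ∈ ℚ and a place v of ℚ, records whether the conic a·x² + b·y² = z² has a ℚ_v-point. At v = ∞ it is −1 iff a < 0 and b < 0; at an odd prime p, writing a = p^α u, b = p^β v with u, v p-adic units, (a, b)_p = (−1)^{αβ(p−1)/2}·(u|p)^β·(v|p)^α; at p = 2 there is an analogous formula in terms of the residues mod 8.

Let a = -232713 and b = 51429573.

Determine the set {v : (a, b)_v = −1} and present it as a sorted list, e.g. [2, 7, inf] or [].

Mod squares: a ≡ -17, b ≡ 13. Check v ∈ {∞, 2, 3, 13, 17}.
v=2: v_2(a)=0, v_2(b)=0; units ≡ 7, 5 (mod 8); ε·ε+αω+βω = 1·0+0·1+0·0 ≡ 0  ⇒  (a,b)_2 = +1.
v=∞: -17 < 0 and 13 > 0  ⇒  (a,b)_∞ = +1.
v=3: a=3^4·(≡1), b=3^4·(≡1) mod 3; (1|3)=+1, (1|3)=+1; (−1)^{4·4·1}·(+1)^4·(+1)^4 = +1.
v=17: a=17^1·(≡13), b=17^2·(≡1) mod 17; (13|17)=+1, (1|17)=+1; (−1)^{1·2·8}·(+1)^2·(+1)^1 = +1.
v=13: a=13^2·(≡1), b=13^3·(≡9) mod 13; (1|13)=+1, (9|13)=+1; (−1)^{2·3·6}·(+1)^3·(+1)^2 = +1.
Every local symbol is +1, so the conic -17·x² + 13·y² = z² has ℚ_v-points for all v and hence a ℚ-point; (a, b / ℚ) ≅ M_2(ℚ).

[]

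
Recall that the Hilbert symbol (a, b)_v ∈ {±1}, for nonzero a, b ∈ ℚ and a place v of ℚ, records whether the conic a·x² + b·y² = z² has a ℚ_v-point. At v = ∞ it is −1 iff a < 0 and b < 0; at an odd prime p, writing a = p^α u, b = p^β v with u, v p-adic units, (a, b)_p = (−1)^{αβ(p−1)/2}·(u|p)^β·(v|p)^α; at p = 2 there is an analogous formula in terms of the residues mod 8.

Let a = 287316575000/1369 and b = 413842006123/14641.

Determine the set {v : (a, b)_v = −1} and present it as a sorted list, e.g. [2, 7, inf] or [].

Mod squares: a ≡ 397670, b ≡ 52003. Check v ∈ {∞, 2, 5, 7, 11, 13, 17, 19, 23, 31, 37}.
v=5: a=5^5·(≡1), b=5^0·(≡3) mod 5; (1|5)=+1, (3|5)=-1; (−1)^{5·0·2}·(+1)^0·(-1)^5 = -1.
v=17: a=17^2·(≡12), b=17^1·(≡4) mod 17; (12|17)=-1, (4|17)=+1; (−1)^{2·1·8}·(-1)^1·(+1)^2 = -1.
v=11: a=11^0·(≡3), b=11^-4·(≡7) mod 11; (3|11)=+1, (7|11)=-1; (−1)^{0·-4·5}·(+1)^-4·(-1)^0 = +1.
v=31: a=31^0·(≡18), b=31^2·(≡14) mod 31; (18|31)=+1, (14|31)=+1; (−1)^{0·2·15}·(+1)^2·(+1)^0 = +1.
v=7: a=7^1·(≡6), b=7^3·(≡1) mod 7; (6|7)=-1, (1|7)=+1; (−1)^{1·3·3}·(-1)^3·(+1)^1 = +1.
v=13: a=13^1·(≡3), b=13^2·(≡3) mod 13; (3|13)=+1, (3|13)=+1; (−1)^{1·2·6}·(+1)^2·(+1)^1 = +1.
v=19: a=19^1·(≡9), b=19^1·(≡16) mod 19; (9|19)=+1, (16|19)=+1; (−1)^{1·1·9}·(+1)^1·(+1)^1 = -1.
v=2: v_2(a)=3, v_2(b)=0; units ≡ 3, 3 (mod 8); ε·ε+αω+βω = 1·1+3·1+0·1 ≡ 0  ⇒  (a,b)_2 = +1.
v=37: a=37^-2·(≡31), b=37^0·(≡2) mod 37; (31|37)=-1, (2|37)=-1; (−1)^{-2·0·18}·(-1)^0·(-1)^-2 = +1.
v=∞: 397670 > 0 and 52003 > 0  ⇒  (a,b)_∞ = +1.
v=23: a=23^1·(≡11), b=23^1·(≡15) mod 23; (11|23)=-1, (15|23)=-1; (−1)^{1·1·11}·(-1)^1·(-1)^1 = -1.
(397670, 52003 / ℚ) ramifies at {5, 17, 19, 23}: a division algebra.

[5, 17, 19, 23]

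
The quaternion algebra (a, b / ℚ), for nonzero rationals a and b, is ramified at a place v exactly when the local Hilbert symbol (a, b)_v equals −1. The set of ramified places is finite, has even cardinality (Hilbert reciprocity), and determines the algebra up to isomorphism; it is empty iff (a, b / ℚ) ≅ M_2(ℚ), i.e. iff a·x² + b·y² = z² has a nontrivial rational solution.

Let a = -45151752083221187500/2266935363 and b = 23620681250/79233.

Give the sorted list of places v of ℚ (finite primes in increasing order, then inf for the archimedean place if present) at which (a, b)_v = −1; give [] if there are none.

[5, 19]

Mod squares: a ≡ -57, b ≡ 9570. Check v ∈ {∞, 2, 3, 5, 7, 11, 17, 19, 29, 31}.
v=19: a=19^7·(≡17), b=19^4·(≡3) mod 19; (17|19)=+1, (3|19)=-1; (−1)^{7·4·9}·(+1)^4·(-1)^7 = -1.
v=11: a=11^-2·(≡3), b=11^-1·(≡5) mod 11; (3|11)=+1, (5|11)=+1; (−1)^{-2·-1·5}·(+1)^-1·(+1)^-2 = +1.
v=2: v_2(a)=2, v_2(b)=1; units ≡ 7, 1 (mod 8); ε·ε+αω+βω = 1·0+2·0+1·0 ≡ 0  ⇒  (a,b)_2 = +1.
v=29: a=29^2·(≡4), b=29^1·(≡14) mod 29; (4|29)=+1, (14|29)=-1; (−1)^{2·1·14}·(+1)^1·(-1)^2 = +1.
v=3: a=3^-3·(≡2), b=3^-1·(≡1) mod 3; (2|3)=-1, (1|3)=+1; (−1)^{-3·-1·1}·(-1)^-1·(+1)^-3 = +1.
v=31: a=31^2·(≡2), b=31^0·(≡24) mod 31; (2|31)=+1, (24|31)=-1; (−1)^{2·0·15}·(+1)^0·(-1)^2 = +1.
v=17: a=17^-2·(≡10), b=17^0·(≡16) mod 17; (10|17)=-1, (16|17)=+1; (−1)^{-2·0·8}·(-1)^0·(+1)^-2 = +1.
v=5: a=5^6·(≡3), b=5^5·(≡1) mod 5; (3|5)=-1, (1|5)=+1; (−1)^{6·5·2}·(-1)^5·(+1)^6 = -1.
v=∞: -57 < 0 and 9570 > 0  ⇒  (a,b)_∞ = +1.
v=7: a=7^-4·(≡3), b=7^-4·(≡1) mod 7; (3|7)=-1, (1|7)=+1; (−1)^{-4·-4·3}·(-1)^-4·(+1)^-4 = +1.
(-57, 9570 / ℚ) ramifies at {5, 19}: a division algebra.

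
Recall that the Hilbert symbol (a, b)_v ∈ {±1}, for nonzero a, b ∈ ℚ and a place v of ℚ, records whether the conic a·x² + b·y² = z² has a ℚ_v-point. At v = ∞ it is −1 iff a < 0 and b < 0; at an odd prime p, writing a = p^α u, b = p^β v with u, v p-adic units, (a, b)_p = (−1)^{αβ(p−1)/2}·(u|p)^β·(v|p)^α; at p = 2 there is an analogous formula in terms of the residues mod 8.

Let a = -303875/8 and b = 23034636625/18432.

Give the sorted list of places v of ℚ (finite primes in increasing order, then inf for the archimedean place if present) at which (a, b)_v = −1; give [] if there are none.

(a, b) ≡ (-24310, 770) mod (ℚ^×)²; places V = {2, 3, 5, 7, 11, 13, 17, ∞}.
(a,b)_5: α=3, u≡3; β=3, v≡4 (mod 5); (3|5)=-1, (4|5)=+1; sign (−1)^0·-1^3·+1^3 = -1.
(a,b)_17: α=1, u≡16; β=2, v≡10 (mod 17); (16|17)=+1, (10|17)=-1; sign (−1)^0·+1^2·-1^1 = -1.
(a,b)_7: α=0, u≡2; β=3, v≡6 (mod 7); (2|7)=+1, (6|7)=-1; sign (−1)^0·+1^3·-1^0 = +1.
(a,b)_3: α=0, u≡2; β=-2, v≡2 (mod 3); (2|3)=-1, (2|3)=-1; sign (−1)^0·-1^-2·-1^0 = +1.
(a,b)_∞: sgn(-24310)=−, sgn(770)=+, so +1.
(a,b)_13: α=1, u≡8; β=2, v≡3 (mod 13); (8|13)=-1, (3|13)=+1; sign (−1)^0·-1^2·+1^1 = +1.
(a,b)_2: α=-3, β=-11; u≡5, v≡1 (mod 8); ε(u)ε(v)=0·0, αω(v)=-3·0, βω(u)=-11·1; sum ≡ 1  ⇒  -1.
(a,b)_11: α=1, u≡5; β=1, v≡9 (mod 11); (5|11)=+1, (9|11)=+1; sign (−1)^1·+1^1·+1^1 = -1.
(-24310, 770 / ℚ) ramifies at {2, 5, 11, 17}: a division algebra.

[2, 5, 11, 17]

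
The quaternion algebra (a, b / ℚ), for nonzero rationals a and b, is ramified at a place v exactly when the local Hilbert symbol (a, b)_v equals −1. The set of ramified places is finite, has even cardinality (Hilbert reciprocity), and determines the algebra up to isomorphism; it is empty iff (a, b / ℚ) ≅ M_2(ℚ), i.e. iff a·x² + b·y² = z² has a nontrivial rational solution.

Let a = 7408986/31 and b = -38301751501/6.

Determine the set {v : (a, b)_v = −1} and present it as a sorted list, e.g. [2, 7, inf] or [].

[2, 31, 43, 47]

Mod squares: a ≡ 103974, b ≡ -239136846. Check v ∈ {∞, 2, 3, 13, 31, 37, 41, 43, 47}.
v=31: a=31^-1·(≡17), b=31^2·(≡26) mod 31; (17|31)=-1, (26|31)=-1; (−1)^{-1·2·15}·(-1)^2·(-1)^-1 = -1.
v=47: a=47^2·(≡43), b=47^1·(≡16) mod 47; (43|47)=-1, (16|47)=+1; (−1)^{2·1·23}·(-1)^1·(+1)^2 = -1.
v=43: a=43^1·(≡25), b=43^1·(≡31) mod 43; (25|43)=+1, (31|43)=+1; (−1)^{1·1·21}·(+1)^1·(+1)^1 = -1.
v=∞: 103974 > 0 and -239136846 < 0  ⇒  (a,b)_∞ = +1.
v=41: a=41^0·(≡37), b=41^1·(≡27) mod 41; (37|41)=+1, (27|41)=-1; (−1)^{0·1·20}·(+1)^1·(-1)^0 = +1.
v=3: a=3^1·(≡2), b=3^-1·(≡1) mod 3; (2|3)=-1, (1|3)=+1; (−1)^{1·-1·1}·(-1)^-1·(+1)^1 = +1.
v=13: a=13^1·(≡3), b=13^1·(≡9) mod 13; (3|13)=+1, (9|13)=+1; (−1)^{1·1·6}·(+1)^1·(+1)^1 = +1.
v=2: v_2(a)=1, v_2(b)=-1; units ≡ 3, 1 (mod 8); ε·ε+αω+βω = 1·0+1·0+-1·1 ≡ 1  ⇒  (a,b)_2 = -1.
v=37: a=37^0·(≡7), b=37^1·(≡2) mod 37; (7|37)=+1, (2|37)=-1; (−1)^{0·1·18}·(+1)^1·(-1)^0 = +1.
(103974, -239136846 / ℚ) ramifies at {2, 31, 43, 47}: a division algebra.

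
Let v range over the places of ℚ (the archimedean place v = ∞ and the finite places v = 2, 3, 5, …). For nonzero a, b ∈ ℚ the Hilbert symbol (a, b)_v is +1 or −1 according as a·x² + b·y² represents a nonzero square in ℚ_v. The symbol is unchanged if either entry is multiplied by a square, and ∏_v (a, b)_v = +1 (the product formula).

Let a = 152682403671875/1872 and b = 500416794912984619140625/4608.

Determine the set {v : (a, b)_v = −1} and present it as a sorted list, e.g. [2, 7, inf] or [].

(a, b) ≡ (455, 770) mod (ℚ^×)²; places V = {2, 3, 5, 7, 11, 13, 31, ∞}.
(a,b)_13: α=-1, u≡12; β=0, v≡4 (mod 13); (12|13)=+1, (4|13)=+1; sign (−1)^0·+1^0·+1^-1 = +1.
(a,b)_2: α=-4, β=-9; u≡7, v≡1 (mod 8); ε(u)ε(v)=1·0, αω(v)=-4·0, βω(u)=-9·0; sum ≡ 0  ⇒  +1.
(a,b)_3: α=-2, u≡2; β=-2, v≡2 (mod 3); (2|3)=-1, (2|3)=-1; sign (−1)^0·-1^-2·-1^-2 = +1.
(a,b)_7: α=5, u≡2; β=9, v≡5 (mod 7); (2|7)=+1, (5|7)=-1; sign (−1)^1·+1^9·-1^5 = +1.
(a,b)_11: α=2, u≡5; β=1, v≡5 (mod 11); (5|11)=+1, (5|11)=+1; sign (−1)^0·+1^1·+1^2 = +1.
(a,b)_∞: sgn(455)=+, sgn(770)=+, so +1.
(a,b)_5: α=7, u≡1; β=13, v≡4 (mod 5); (1|5)=+1, (4|5)=+1; sign (−1)^0·+1^13·+1^7 = +1.
(a,b)_31: α=2, u≡17; β=4, v≡22 (mod 31); (17|31)=-1, (22|31)=-1; sign (−1)^0·-1^4·-1^2 = +1.
Every local symbol is +1, so the conic 455·x² + 770·y² = z² has ℚ_v-points for all v and hence a ℚ-point; (a, b / ℚ) ≅ M_2(ℚ).

[]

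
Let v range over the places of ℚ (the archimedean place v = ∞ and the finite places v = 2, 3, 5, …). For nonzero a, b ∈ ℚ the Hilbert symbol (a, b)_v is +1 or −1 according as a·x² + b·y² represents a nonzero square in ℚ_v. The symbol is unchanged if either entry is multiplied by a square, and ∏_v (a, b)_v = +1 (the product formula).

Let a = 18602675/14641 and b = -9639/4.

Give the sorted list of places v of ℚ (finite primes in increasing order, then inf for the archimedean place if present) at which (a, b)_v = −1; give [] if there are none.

Mod squares: a ≡ 4403, b ≡ -119. Check v ∈ {∞, 2, 3, 5, 7, 11, 13, 17, 37}.
v=5: a=5^2·(≡2), b=5^0·(≡4) mod 5; (2|5)=-1, (4|5)=+1; (−1)^{2·0·2}·(-1)^0·(+1)^2 = +1.
v=7: a=7^1·(≡6), b=7^1·(≡4) mod 7; (6|7)=-1, (4|7)=+1; (−1)^{1·1·3}·(-1)^1·(+1)^1 = +1.
v=37: a=37^1·(≡5), b=37^0·(≡23) mod 37; (5|37)=-1, (23|37)=-1; (−1)^{1·0·18}·(-1)^0·(-1)^1 = -1.
v=∞: 4403 > 0 and -119 < 0  ⇒  (a,b)_∞ = +1.
v=3: a=3^0·(≡2), b=3^4·(≡1) mod 3; (2|3)=-1, (1|3)=+1; (−1)^{0·4·1}·(-1)^4·(+1)^0 = +1.
v=17: a=17^1·(≡9), b=17^1·(≡7) mod 17; (9|17)=+1, (7|17)=-1; (−1)^{1·1·8}·(+1)^1·(-1)^1 = -1.
v=2: v_2(a)=0, v_2(b)=-2; units ≡ 3, 1 (mod 8); ε·ε+αω+βω = 1·0+0·0+-2·1 ≡ 0  ⇒  (a,b)_2 = +1.
v=13: a=13^2·(≡10), b=13^0·(≡5) mod 13; (10|13)=+1, (5|13)=-1; (−1)^{2·0·6}·(+1)^0·(-1)^2 = +1.
v=11: a=11^-4·(≡3), b=11^0·(≡2) mod 11; (3|11)=+1, (2|11)=-1; (−1)^{-4·0·5}·(+1)^0·(-1)^-4 = +1.
(4403, -119 / ℚ) ramifies at {17, 37}: a division algebra.

[17, 37]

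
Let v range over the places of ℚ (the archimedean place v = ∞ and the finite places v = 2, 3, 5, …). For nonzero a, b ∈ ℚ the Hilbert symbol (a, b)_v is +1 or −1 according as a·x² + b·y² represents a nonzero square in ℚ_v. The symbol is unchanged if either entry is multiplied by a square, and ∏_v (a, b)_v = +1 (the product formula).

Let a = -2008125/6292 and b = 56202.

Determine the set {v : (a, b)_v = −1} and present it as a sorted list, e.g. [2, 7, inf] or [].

(a, b) ≡ (-4641, 56202) mod (ℚ^×)²; places V = {2, 3, 5, 7, 11, 13, 17, 19, 29, ∞}.
(a,b)_17: α=1, u≡4; β=1, v≡8 (mod 17); (4|17)=+1, (8|17)=+1; sign (−1)^0·+1^1·+1^1 = +1.
(a,b)_29: α=0, u≡20; β=1, v≡24 (mod 29); (20|29)=+1, (24|29)=+1; sign (−1)^0·+1^1·+1^0 = +1.
(a,b)_7: α=1, u≡1; β=0, v≡6 (mod 7); (1|7)=+1, (6|7)=-1; sign (−1)^0·+1^0·-1^1 = -1.
(a,b)_11: α=-2, u≡3; β=0, v≡3 (mod 11); (3|11)=+1, (3|11)=+1; sign (−1)^0·+1^0·+1^-2 = +1.
(a,b)_2: α=-2, β=1; u≡7, v≡5 (mod 8); ε(u)ε(v)=1·0, αω(v)=-2·1, βω(u)=1·0; sum ≡ 0  ⇒  +1.
(a,b)_3: α=3, u≡1; β=1, v≡2 (mod 3); (1|3)=+1, (2|3)=-1; sign (−1)^1·+1^1·-1^3 = +1.
(a,b)_5: α=4, u≡1; β=0, v≡2 (mod 5); (1|5)=+1, (2|5)=-1; sign (−1)^0·+1^0·-1^4 = +1.
(a,b)_∞: sgn(-4641)=−, sgn(56202)=+, so +1.
(a,b)_13: α=-1, u≡8; β=0, v≡3 (mod 13); (8|13)=-1, (3|13)=+1; sign (−1)^0·-1^0·+1^-1 = +1.
(a,b)_19: α=0, u≡14; β=1, v≡13 (mod 19); (14|19)=-1, (13|19)=-1; sign (−1)^0·-1^1·-1^0 = -1.
(-4641, 56202 / ℚ) ramifies at {7, 19}: a division algebra.

[7, 19]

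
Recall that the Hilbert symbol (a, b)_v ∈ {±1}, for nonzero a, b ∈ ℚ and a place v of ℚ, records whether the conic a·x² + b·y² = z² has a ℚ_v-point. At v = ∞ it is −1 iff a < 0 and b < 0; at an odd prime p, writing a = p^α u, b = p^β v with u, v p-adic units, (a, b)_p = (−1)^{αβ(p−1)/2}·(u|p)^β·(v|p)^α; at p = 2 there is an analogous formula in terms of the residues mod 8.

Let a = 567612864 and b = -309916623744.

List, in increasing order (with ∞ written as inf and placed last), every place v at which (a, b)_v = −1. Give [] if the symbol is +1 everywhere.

[3, 13]

Mod squares: a ≡ 119, b ≡ -1326. Check v ∈ {∞, 2, 3, 7, 13, 17}.
v=7: a=7^3·(≡6), b=7^4·(≡1) mod 7; (6|7)=-1, (1|7)=+1; (−1)^{3·4·3}·(-1)^4·(+1)^3 = +1.
v=2: v_2(a)=6, v_2(b)=7; units ≡ 7, 1 (mod 8); ε·ε+αω+βω = 1·0+6·0+7·0 ≡ 0  ⇒  (a,b)_2 = +1.
v=∞: 119 > 0 and -1326 < 0  ⇒  (a,b)_∞ = +1.
v=3: a=3^2·(≡2), b=3^3·(≡2) mod 3; (2|3)=-1, (2|3)=-1; (−1)^{2·3·1}·(-1)^3·(-1)^2 = -1.
v=13: a=13^2·(≡2), b=13^3·(≡7) mod 13; (2|13)=-1, (7|13)=-1; (−1)^{2·3·6}·(-1)^3·(-1)^2 = -1.
v=17: a=17^1·(≡6), b=17^1·(≡5) mod 17; (6|17)=-1, (5|17)=-1; (−1)^{1·1·8}·(-1)^1·(-1)^1 = +1.
(119, -1326 / ℚ) ramifies at {3, 13}: a division algebra.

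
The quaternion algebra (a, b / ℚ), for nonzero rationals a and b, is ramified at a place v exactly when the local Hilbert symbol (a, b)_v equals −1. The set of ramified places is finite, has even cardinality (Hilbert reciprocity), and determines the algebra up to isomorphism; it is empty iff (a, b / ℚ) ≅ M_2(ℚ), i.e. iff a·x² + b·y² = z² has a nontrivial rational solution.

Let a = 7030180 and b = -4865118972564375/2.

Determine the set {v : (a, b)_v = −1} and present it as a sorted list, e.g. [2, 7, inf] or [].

[7, 17, 29, 31]

Mod squares: a ≡ 1757545, b ≡ -14. Check v ∈ {∞, 2, 3, 5, 7, 17, 23, 29, 31}.
v=3: a=3^0·(≡1), b=3^2·(≡1) mod 3; (1|3)=+1, (1|3)=+1; (−1)^{0·2·1}·(+1)^2·(+1)^0 = +1.
v=5: a=5^1·(≡1), b=5^4·(≡1) mod 5; (1|5)=+1, (1|5)=+1; (−1)^{1·4·2}·(+1)^4·(+1)^1 = +1.
v=29: a=29^1·(≡9), b=29^2·(≡18) mod 29; (9|29)=+1, (18|29)=-1; (−1)^{1·2·14}·(+1)^2·(-1)^1 = -1.
v=31: a=31^1·(≡15), b=31^2·(≡17) mod 31; (15|31)=-1, (17|31)=-1; (−1)^{1·2·15}·(-1)^2·(-1)^1 = -1.
v=23: a=23^1·(≡13), b=23^2·(≡3) mod 23; (13|23)=+1, (3|23)=+1; (−1)^{1·2·11}·(+1)^2·(+1)^1 = +1.
v=7: a=7^0·(≡3), b=7^1·(≡3) mod 7; (3|7)=-1, (3|7)=-1; (−1)^{0·1·3}·(-1)^1·(-1)^0 = -1.
v=2: v_2(a)=2, v_2(b)=-1; units ≡ 1, 1 (mod 8); ε·ε+αω+βω = 0·0+2·0+-1·0 ≡ 0  ⇒  (a,b)_2 = +1.
v=17: a=17^1·(≡15), b=17^2·(≡5) mod 17; (15|17)=+1, (5|17)=-1; (−1)^{1·2·8}·(+1)^2·(-1)^1 = -1.
v=∞: 1757545 > 0 and -14 < 0  ⇒  (a,b)_∞ = +1.
(1757545, -14 / ℚ) ramifies at {7, 17, 29, 31}: a division algebra.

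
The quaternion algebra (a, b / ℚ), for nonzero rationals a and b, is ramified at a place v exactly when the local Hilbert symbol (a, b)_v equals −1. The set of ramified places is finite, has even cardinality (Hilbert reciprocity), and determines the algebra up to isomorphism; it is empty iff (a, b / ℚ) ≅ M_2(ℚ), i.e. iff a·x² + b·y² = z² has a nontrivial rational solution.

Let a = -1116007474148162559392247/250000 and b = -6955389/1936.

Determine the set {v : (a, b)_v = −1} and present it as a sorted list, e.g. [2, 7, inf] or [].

Mod squares: a ≡ -5299329007, b ≡ -9541. Check v ∈ {∞, 2, 3, 5, 7, 11, 13, 19, 23, 29, 31, 41, 47}.
v=23: a=23^1·(≡7), b=23^0·(≡16) mod 23; (7|23)=-1, (16|23)=+1; (−1)^{1·0·11}·(-1)^0·(+1)^1 = +1.
v=19: a=19^1·(≡6), b=19^0·(≡1) mod 19; (6|19)=+1, (1|19)=+1; (−1)^{1·0·9}·(+1)^0·(+1)^1 = +1.
v=7: a=7^3·(≡3), b=7^1·(≡4) mod 7; (3|7)=-1, (4|7)=+1; (−1)^{3·1·3}·(-1)^1·(+1)^3 = +1.
v=11: a=11^0·(≡2), b=11^-2·(≡2) mod 11; (2|11)=-1, (2|11)=-1; (−1)^{0·-2·5}·(-1)^-2·(-1)^0 = +1.
v=2: v_2(a)=-4, v_2(b)=-4; units ≡ 1, 3 (mod 8); ε·ε+αω+βω = 0·1+-4·1+-4·0 ≡ 0  ⇒  (a,b)_2 = +1.
v=41: a=41^1·(≡5), b=41^0·(≡29) mod 41; (5|41)=+1, (29|41)=-1; (−1)^{1·0·20}·(+1)^0·(-1)^1 = -1.
v=29: a=29^3·(≡23), b=29^1·(≡14) mod 29; (23|29)=+1, (14|29)=-1; (−1)^{3·1·14}·(+1)^1·(-1)^3 = -1.
v=3: a=3^4·(≡2), b=3^6·(≡2) mod 3; (2|3)=-1, (2|3)=-1; (−1)^{4·6·1}·(-1)^6·(-1)^4 = +1.
v=5: a=5^-6·(≡3), b=5^0·(≡1) mod 5; (3|5)=-1, (1|5)=+1; (−1)^{-6·0·2}·(-1)^0·(+1)^-6 = +1.
v=47: a=47^3·(≡17), b=47^1·(≡7) mod 47; (17|47)=+1, (7|47)=+1; (−1)^{3·1·23}·(+1)^1·(+1)^3 = -1.
v=13: a=13^4·(≡11), b=13^0·(≡12) mod 13; (11|13)=-1, (12|13)=+1; (−1)^{4·0·6}·(-1)^0·(+1)^4 = +1.
v=∞: -5299329007 < 0 and -9541 < 0  ⇒  (a,b)_∞ = -1.
v=31: a=31^1·(≡15), b=31^0·(≡8) mod 31; (15|31)=-1, (8|31)=+1; (−1)^{1·0·15}·(-1)^0·(+1)^1 = +1.
|Ram(-5299329007, -9541)| = 4, even; anisotropic at {29, 41, 47, ∞}.

[29, 41, 47, inf]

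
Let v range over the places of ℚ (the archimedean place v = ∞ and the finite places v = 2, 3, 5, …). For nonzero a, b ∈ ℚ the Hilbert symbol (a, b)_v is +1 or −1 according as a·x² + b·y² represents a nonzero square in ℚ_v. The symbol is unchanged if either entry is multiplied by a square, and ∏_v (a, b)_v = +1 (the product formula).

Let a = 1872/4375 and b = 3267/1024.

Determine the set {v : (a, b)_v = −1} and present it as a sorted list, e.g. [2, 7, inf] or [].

Mod squares: a ≡ 91, b ≡ 3. Check v ∈ {∞, 2, 3, 5, 7, 11, 13}.
v=7: a=7^-1·(≡5), b=7^0·(≡6) mod 7; (5|7)=-1, (6|7)=-1; (−1)^{-1·0·3}·(-1)^0·(-1)^-1 = -1.
v=∞: 91 > 0 and 3 > 0  ⇒  (a,b)_∞ = +1.
v=2: v_2(a)=4, v_2(b)=-10; units ≡ 3, 3 (mod 8); ε·ε+αω+βω = 1·1+4·1+-10·1 ≡ 1  ⇒  (a,b)_2 = -1.
v=11: a=11^0·(≡3), b=11^2·(≡5) mod 11; (3|11)=+1, (5|11)=+1; (−1)^{0·2·5}·(+1)^2·(+1)^0 = +1.
v=3: a=3^2·(≡1), b=3^3·(≡1) mod 3; (1|3)=+1, (1|3)=+1; (−1)^{2·3·1}·(+1)^3·(+1)^2 = +1.
v=13: a=13^1·(≡2), b=13^0·(≡3) mod 13; (2|13)=-1, (3|13)=+1; (−1)^{1·0·6}·(-1)^0·(+1)^1 = +1.
v=5: a=5^-4·(≡1), b=5^0·(≡3) mod 5; (1|5)=+1, (3|5)=-1; (−1)^{-4·0·2}·(+1)^0·(-1)^-4 = +1.
Ram(91, 3) = {2, 7}; no ℚ_2-point on the conic.

[2, 7]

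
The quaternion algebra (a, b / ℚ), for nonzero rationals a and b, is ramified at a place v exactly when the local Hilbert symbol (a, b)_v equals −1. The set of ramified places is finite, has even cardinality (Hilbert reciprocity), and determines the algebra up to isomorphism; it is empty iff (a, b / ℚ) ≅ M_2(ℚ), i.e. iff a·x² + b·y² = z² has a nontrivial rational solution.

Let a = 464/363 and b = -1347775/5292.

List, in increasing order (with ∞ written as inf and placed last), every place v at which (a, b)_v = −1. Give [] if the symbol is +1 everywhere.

[2, 3, 11, 29]

Mod squares: a ≡ 87, b ≡ -957. Check v ∈ {∞, 2, 3, 5, 7, 11, 13, 29}.
v=5: a=5^0·(≡3), b=5^2·(≡2) mod 5; (3|5)=-1, (2|5)=-1; (−1)^{0·2·2}·(-1)^2·(-1)^0 = +1.
v=∞: 87 > 0 and -957 < 0  ⇒  (a,b)_∞ = +1.
v=7: a=7^0·(≡5), b=7^-2·(≡4) mod 7; (5|7)=-1, (4|7)=+1; (−1)^{0·-2·3}·(-1)^-2·(+1)^0 = +1.
v=29: a=29^1·(≡3), b=29^1·(≡5) mod 29; (3|29)=-1, (5|29)=+1; (−1)^{1·1·14}·(-1)^1·(+1)^1 = -1.
v=3: a=3^-1·(≡2), b=3^-3·(≡2) mod 3; (2|3)=-1, (2|3)=-1; (−1)^{-1·-3·1}·(-1)^-3·(-1)^-1 = -1.
v=11: a=11^-2·(≡8), b=11^1·(≡4) mod 11; (8|11)=-1, (4|11)=+1; (−1)^{-2·1·5}·(-1)^1·(+1)^-2 = -1.
v=2: v_2(a)=4, v_2(b)=-2; units ≡ 7, 3 (mod 8); ε·ε+αω+βω = 1·1+4·1+-2·0 ≡ 1  ⇒  (a,b)_2 = -1.
v=13: a=13^0·(≡4), b=13^2·(≡7) mod 13; (4|13)=+1, (7|13)=-1; (−1)^{0·2·6}·(+1)^2·(-1)^0 = +1.
(87, -957 / ℚ) ramifies at {2, 3, 11, 29}: a division algebra.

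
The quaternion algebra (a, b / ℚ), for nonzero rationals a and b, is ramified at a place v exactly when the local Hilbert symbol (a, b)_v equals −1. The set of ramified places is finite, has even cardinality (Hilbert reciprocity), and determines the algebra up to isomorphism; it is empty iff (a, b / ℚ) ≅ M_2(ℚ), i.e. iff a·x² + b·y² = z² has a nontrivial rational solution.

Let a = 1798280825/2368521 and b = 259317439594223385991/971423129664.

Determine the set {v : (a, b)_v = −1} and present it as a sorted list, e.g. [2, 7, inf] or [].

[7, 17, 29, 31]

Mod squares: a ≡ 17, b ≡ 2032639. Check v ∈ {∞, 2, 3, 5, 7, 11, 13, 17, 19, 29, 31}.
v=7: a=7^0·(≡5), b=7^1·(≡6) mod 7; (5|7)=-1, (6|7)=-1; (−1)^{0·1·3}·(-1)^1·(-1)^0 = -1.
v=19: a=19^-2·(≡7), b=19^3·(≡17) mod 19; (7|19)=+1, (17|19)=+1; (−1)^{-2·3·9}·(+1)^3·(+1)^-2 = +1.
v=2: v_2(a)=0, v_2(b)=-6; units ≡ 1, 7 (mod 8); ε·ε+αω+βω = 0·1+0·0+-6·0 ≡ 0  ⇒  (a,b)_2 = +1.
v=∞: 17 > 0 and 2032639 > 0  ⇒  (a,b)_∞ = +1.
v=5: a=5^2·(≡3), b=5^0·(≡4) mod 5; (3|5)=-1, (4|5)=+1; (−1)^{2·0·2}·(-1)^0·(+1)^2 = +1.
v=11: a=11^4·(≡10), b=11^4·(≡9) mod 11; (10|11)=-1, (9|11)=+1; (−1)^{4·4·5}·(-1)^4·(+1)^4 = +1.
v=29: a=29^0·(≡19), b=29^1·(≡19) mod 29; (19|29)=-1, (19|29)=-1; (−1)^{0·1·14}·(-1)^1·(-1)^0 = -1.
v=13: a=13^0·(≡10), b=13^-4·(≡8) mod 13; (10|13)=+1, (8|13)=-1; (−1)^{0·-4·6}·(+1)^-4·(-1)^0 = +1.
v=3: a=3^-8·(≡2), b=3^-12·(≡1) mod 3; (2|3)=-1, (1|3)=+1; (−1)^{-8·-12·1}·(-1)^-12·(+1)^-8 = +1.
v=17: a=17^3·(≡9), b=17^7·(≡11) mod 17; (9|17)=+1, (11|17)=-1; (−1)^{3·7·8}·(+1)^7·(-1)^3 = -1.
v=31: a=31^0·(≡22), b=31^1·(≡5) mod 31; (22|31)=-1, (5|31)=+1; (−1)^{0·1·15}·(-1)^1·(+1)^0 = -1.
Ram(17, 2032639) = {7, 17, 29, 31}; no ℚ_7-point on the conic.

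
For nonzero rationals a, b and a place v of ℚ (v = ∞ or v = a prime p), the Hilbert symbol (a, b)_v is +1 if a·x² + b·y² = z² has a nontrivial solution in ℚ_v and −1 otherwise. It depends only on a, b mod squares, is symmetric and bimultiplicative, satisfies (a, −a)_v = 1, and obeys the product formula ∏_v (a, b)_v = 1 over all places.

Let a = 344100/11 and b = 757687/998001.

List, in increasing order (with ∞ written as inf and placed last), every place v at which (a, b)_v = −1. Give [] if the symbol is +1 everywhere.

(a, b) ≡ (37851, 7) mod (ℚ^×)²; places V = {2, 3, 5, 7, 11, 31, 37, 47, ∞}.
(a,b)_37: α=1, u≡18; β=-2, v≡10 (mod 37); (18|37)=-1, (10|37)=+1; sign (−1)^0·-1^-2·+1^1 = +1.
(a,b)_11: α=-1, u≡9; β=0, v≡10 (mod 11); (9|11)=+1, (10|11)=-1; sign (−1)^0·+1^0·-1^-1 = -1.
(a,b)_∞: sgn(37851)=+, sgn(7)=+, so +1.
(a,b)_5: α=2, u≡4; β=0, v≡2 (mod 5); (4|5)=+1, (2|5)=-1; sign (−1)^0·+1^0·-1^2 = +1.
(a,b)_47: α=0, u≡14; β=2, v≡36 (mod 47); (14|47)=+1, (36|47)=+1; sign (−1)^0·+1^2·+1^0 = +1.
(a,b)_31: α=1, u≡3; β=0, v≡25 (mod 31); (3|31)=-1, (25|31)=+1; sign (−1)^0·-1^0·+1^1 = +1.
(a,b)_3: α=1, u≡2; β=-6, v≡1 (mod 3); (2|3)=-1, (1|3)=+1; sign (−1)^0·-1^-6·+1^1 = +1.
(a,b)_2: α=2, β=0; u≡3, v≡7 (mod 8); ε(u)ε(v)=1·1, αω(v)=2·0, βω(u)=0·1; sum ≡ 1  ⇒  -1.
(a,b)_7: α=0, u≡2; β=3, v≡1 (mod 7); (2|7)=+1, (1|7)=+1; sign (−1)^0·+1^3·+1^0 = +1.
(37851, 7 / ℚ) ramifies at {2, 11}: a division algebra.

[2, 11]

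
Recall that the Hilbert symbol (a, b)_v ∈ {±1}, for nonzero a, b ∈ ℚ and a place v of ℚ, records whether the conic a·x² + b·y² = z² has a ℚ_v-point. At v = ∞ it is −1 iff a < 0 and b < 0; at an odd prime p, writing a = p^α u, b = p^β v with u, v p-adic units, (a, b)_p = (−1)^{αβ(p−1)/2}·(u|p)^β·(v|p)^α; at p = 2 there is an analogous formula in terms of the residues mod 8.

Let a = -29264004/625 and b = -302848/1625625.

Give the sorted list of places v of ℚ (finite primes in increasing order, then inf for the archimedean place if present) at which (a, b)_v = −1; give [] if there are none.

[3, 7, 17, inf]

(a, b) ≡ (-90321, -7) mod (ℚ^×)²; places V = {2, 3, 5, 7, 11, 13, 17, 23, ∞}.
(a,b)_3: α=5, u≡1; β=-2, v≡2 (mod 3); (1|3)=+1, (2|3)=-1; sign (−1)^0·+1^-2·-1^5 = -1.
(a,b)_2: α=2, β=8; u≡7, v≡1 (mod 8); ε(u)ε(v)=1·0, αω(v)=2·0, βω(u)=8·0; sum ≡ 0  ⇒  +1.
(a,b)_23: α=1, u≡3; β=0, v≡2 (mod 23); (3|23)=+1, (2|23)=+1; sign (−1)^0·+1^0·+1^1 = +1.
(a,b)_7: α=1, u≡5; β=1, v≡3 (mod 7); (5|7)=-1, (3|7)=-1; sign (−1)^1·-1^1·-1^1 = -1.
(a,b)_5: α=-4, u≡1; β=-4, v≡2 (mod 5); (1|5)=+1, (2|5)=-1; sign (−1)^0·+1^-4·-1^-4 = +1.
(a,b)_∞: sgn(-90321)=−, sgn(-7)=−, so -1.
(a,b)_11: α=1, u≡7; β=0, v≡4 (mod 11); (7|11)=-1, (4|11)=+1; sign (−1)^0·-1^0·+1^1 = +1.
(a,b)_17: α=1, u≡15; β=-2, v≡5 (mod 17); (15|17)=+1, (5|17)=-1; sign (−1)^0·+1^-2·-1^1 = -1.
(a,b)_13: α=0, u≡10; β=2, v≡2 (mod 13); (10|13)=+1, (2|13)=-1; sign (−1)^0·+1^2·-1^0 = +1.
Ram(-90321, -7) = {3, 7, 17, ∞}; no ℚ_3-point on the conic.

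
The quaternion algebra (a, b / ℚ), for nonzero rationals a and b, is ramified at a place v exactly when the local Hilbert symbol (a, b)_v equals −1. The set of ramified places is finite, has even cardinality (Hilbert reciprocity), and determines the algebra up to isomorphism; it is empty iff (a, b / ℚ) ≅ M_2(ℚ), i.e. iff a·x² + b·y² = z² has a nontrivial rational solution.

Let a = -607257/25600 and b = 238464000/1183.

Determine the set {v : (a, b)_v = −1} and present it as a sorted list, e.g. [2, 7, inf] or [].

(a, b) ≡ (-17, 805) mod (ℚ^×)²; places V = {2, 3, 5, 7, 13, 17, 23, ∞}.
(a,b)_17: α=1, u≡2; β=0, v≡7 (mod 17); (2|17)=+1, (7|17)=-1; sign (−1)^0·+1^0·-1^1 = -1.
(a,b)_2: α=-10, β=10; u≡7, v≡5 (mod 8); ε(u)ε(v)=1·0, αω(v)=-10·1, βω(u)=10·0; sum ≡ 0  ⇒  +1.
(a,b)_5: α=-2, u≡2; β=3, v≡4 (mod 5); (2|5)=-1, (4|5)=+1; sign (−1)^0·-1^3·+1^-2 = -1.
(a,b)_3: α=6, u≡1; β=4, v≡1 (mod 3); (1|3)=+1, (1|3)=+1; sign (−1)^0·+1^4·+1^6 = +1.
(a,b)_23: α=0, u≡12; β=1, v≡6 (mod 23); (12|23)=+1, (6|23)=+1; sign (−1)^0·+1^1·+1^0 = +1.
(a,b)_13: α=0, u≡4; β=-2, v≡3 (mod 13); (4|13)=+1, (3|13)=+1; sign (−1)^0·+1^-2·+1^0 = +1.
(a,b)_7: α=2, u≡4; β=-1, v≡5 (mod 7); (4|7)=+1, (5|7)=-1; sign (−1)^0·+1^-1·-1^2 = +1.
(a,b)_∞: sgn(-17)=−, sgn(805)=+, so +1.
(-17, 805 / ℚ) ramifies at {5, 17}: a division algebra.

[5, 17]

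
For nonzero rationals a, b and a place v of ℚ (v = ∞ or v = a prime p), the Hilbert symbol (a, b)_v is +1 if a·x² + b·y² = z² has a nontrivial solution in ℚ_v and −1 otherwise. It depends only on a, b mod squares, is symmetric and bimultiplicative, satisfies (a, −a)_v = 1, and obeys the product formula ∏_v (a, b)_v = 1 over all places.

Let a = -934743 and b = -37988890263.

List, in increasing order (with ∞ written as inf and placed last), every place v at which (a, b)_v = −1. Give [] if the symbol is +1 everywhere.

[19, inf]

(a, b) ≡ (-1767, -23) mod (ℚ^×)²; places V = {2, 3, 19, 23, 31, ∞}.
(a,b)_3: α=1, u≡2; β=2, v≡1 (mod 3); (2|3)=-1, (1|3)=+1; sign (−1)^0·-1^2·+1^1 = +1.
(a,b)_2: α=0, β=0; u≡1, v≡1 (mod 8); ε(u)ε(v)=0·0, αω(v)=0·0, βω(u)=0·0; sum ≡ 0  ⇒  +1.
(a,b)_∞: sgn(-1767)=−, sgn(-23)=−, so -1.
(a,b)_19: α=1, u≡13; β=2, v≡10 (mod 19); (13|19)=-1, (10|19)=-1; sign (−1)^0·-1^2·-1^1 = -1.
(a,b)_23: α=2, u≡4; β=3, v≡7 (mod 23); (4|23)=+1, (7|23)=-1; sign (−1)^0·+1^3·-1^2 = +1.
(a,b)_31: α=1, u≡10; β=2, v≡28 (mod 31); (10|31)=+1, (28|31)=+1; sign (−1)^0·+1^2·+1^1 = +1.
(-1767, -23 / ℚ) ramifies at {19, ∞}: a division algebra.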